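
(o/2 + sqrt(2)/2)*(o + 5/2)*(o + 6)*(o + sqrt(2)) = o^4/2 + sqrt(2)*o^3 + 17*o^3/4 + 17*o^2/2 + 17*sqrt(2)*o^2/2 + 17*o/2 + 15*sqrt(2)*o + 15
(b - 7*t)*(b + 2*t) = b^2 - 5*b*t - 14*t^2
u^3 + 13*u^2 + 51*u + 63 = (u + 3)^2*(u + 7)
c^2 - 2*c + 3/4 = (c - 3/2)*(c - 1/2)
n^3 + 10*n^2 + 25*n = n*(n + 5)^2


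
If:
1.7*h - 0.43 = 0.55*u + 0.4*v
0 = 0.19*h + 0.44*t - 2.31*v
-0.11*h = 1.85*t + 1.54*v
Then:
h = 16.3348729792148*v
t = -1.80369515011547*v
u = 49.7623346630275*v - 0.781818181818182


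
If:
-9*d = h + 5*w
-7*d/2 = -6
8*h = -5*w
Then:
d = 12/7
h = 108/49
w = -864/245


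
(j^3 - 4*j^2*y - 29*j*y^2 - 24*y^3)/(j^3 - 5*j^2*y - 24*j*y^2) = (j + y)/j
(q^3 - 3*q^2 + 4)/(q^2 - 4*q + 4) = q + 1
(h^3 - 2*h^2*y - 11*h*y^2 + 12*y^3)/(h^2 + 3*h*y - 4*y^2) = (h^2 - h*y - 12*y^2)/(h + 4*y)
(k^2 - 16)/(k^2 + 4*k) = (k - 4)/k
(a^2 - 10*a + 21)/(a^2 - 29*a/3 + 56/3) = 3*(a - 3)/(3*a - 8)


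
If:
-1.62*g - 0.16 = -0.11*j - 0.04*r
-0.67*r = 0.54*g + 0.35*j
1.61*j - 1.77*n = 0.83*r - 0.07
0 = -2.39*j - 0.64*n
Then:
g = -0.10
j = -0.00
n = 0.00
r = 0.08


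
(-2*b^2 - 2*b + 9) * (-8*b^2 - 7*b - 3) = 16*b^4 + 30*b^3 - 52*b^2 - 57*b - 27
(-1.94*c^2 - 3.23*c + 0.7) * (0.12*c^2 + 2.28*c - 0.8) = -0.2328*c^4 - 4.8108*c^3 - 5.7284*c^2 + 4.18*c - 0.56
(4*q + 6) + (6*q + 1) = 10*q + 7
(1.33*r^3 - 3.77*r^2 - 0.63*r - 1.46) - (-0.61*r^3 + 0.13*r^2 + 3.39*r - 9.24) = 1.94*r^3 - 3.9*r^2 - 4.02*r + 7.78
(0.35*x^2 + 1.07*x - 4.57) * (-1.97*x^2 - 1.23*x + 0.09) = -0.6895*x^4 - 2.5384*x^3 + 7.7183*x^2 + 5.7174*x - 0.4113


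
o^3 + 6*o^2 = o^2*(o + 6)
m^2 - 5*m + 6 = (m - 3)*(m - 2)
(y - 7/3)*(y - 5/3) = y^2 - 4*y + 35/9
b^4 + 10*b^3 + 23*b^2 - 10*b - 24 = (b - 1)*(b + 1)*(b + 4)*(b + 6)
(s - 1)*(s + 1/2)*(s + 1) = s^3 + s^2/2 - s - 1/2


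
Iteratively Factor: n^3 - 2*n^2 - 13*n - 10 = (n + 1)*(n^2 - 3*n - 10) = (n - 5)*(n + 1)*(n + 2)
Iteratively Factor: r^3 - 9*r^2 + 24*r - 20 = (r - 2)*(r^2 - 7*r + 10) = (r - 5)*(r - 2)*(r - 2)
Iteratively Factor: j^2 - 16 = (j - 4)*(j + 4)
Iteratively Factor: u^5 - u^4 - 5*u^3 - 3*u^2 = (u - 3)*(u^4 + 2*u^3 + u^2) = (u - 3)*(u + 1)*(u^3 + u^2) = u*(u - 3)*(u + 1)*(u^2 + u) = u^2*(u - 3)*(u + 1)*(u + 1)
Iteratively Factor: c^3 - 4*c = (c)*(c^2 - 4) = c*(c - 2)*(c + 2)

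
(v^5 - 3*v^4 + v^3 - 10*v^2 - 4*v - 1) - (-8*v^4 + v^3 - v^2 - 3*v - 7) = v^5 + 5*v^4 - 9*v^2 - v + 6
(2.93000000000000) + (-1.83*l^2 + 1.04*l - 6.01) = -1.83*l^2 + 1.04*l - 3.08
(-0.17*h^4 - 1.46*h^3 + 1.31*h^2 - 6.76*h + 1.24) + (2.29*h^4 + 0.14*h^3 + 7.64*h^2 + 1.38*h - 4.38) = 2.12*h^4 - 1.32*h^3 + 8.95*h^2 - 5.38*h - 3.14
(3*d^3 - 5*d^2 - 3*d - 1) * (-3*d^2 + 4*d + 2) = -9*d^5 + 27*d^4 - 5*d^3 - 19*d^2 - 10*d - 2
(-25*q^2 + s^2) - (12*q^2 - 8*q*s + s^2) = -37*q^2 + 8*q*s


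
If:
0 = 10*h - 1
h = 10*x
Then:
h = 1/10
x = 1/100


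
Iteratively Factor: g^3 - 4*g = (g + 2)*(g^2 - 2*g) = g*(g + 2)*(g - 2)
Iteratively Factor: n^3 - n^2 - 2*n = (n)*(n^2 - n - 2) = n*(n - 2)*(n + 1)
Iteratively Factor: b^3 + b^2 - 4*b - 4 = (b + 2)*(b^2 - b - 2) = (b + 1)*(b + 2)*(b - 2)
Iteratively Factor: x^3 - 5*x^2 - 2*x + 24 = (x - 4)*(x^2 - x - 6) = (x - 4)*(x - 3)*(x + 2)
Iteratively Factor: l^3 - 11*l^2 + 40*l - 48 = (l - 4)*(l^2 - 7*l + 12) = (l - 4)*(l - 3)*(l - 4)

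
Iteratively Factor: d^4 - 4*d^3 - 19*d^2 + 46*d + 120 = (d - 4)*(d^3 - 19*d - 30) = (d - 5)*(d - 4)*(d^2 + 5*d + 6) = (d - 5)*(d - 4)*(d + 3)*(d + 2)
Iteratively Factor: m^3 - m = (m + 1)*(m^2 - m) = (m - 1)*(m + 1)*(m)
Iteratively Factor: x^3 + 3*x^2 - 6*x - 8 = (x + 4)*(x^2 - x - 2) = (x + 1)*(x + 4)*(x - 2)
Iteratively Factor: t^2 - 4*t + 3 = (t - 1)*(t - 3)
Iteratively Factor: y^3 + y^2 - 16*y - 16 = (y - 4)*(y^2 + 5*y + 4) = (y - 4)*(y + 4)*(y + 1)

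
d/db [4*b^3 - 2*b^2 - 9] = 4*b*(3*b - 1)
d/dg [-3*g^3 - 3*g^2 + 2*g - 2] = -9*g^2 - 6*g + 2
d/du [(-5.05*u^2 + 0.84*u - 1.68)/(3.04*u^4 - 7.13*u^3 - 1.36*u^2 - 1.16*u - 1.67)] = (30.704*u^5 - 43.6673*u^4 + 32.4072*u^3 - 28.9348*u^2 + 12.2974*u - 3.3516)/(9.2416*u^8 - 43.3504*u^7 + 42.5681*u^6 + 12.3408*u^5 + 8.2376*u^4 + 26.9694*u^3 + 5.888*u^2 + 3.8744*u + 2.7889)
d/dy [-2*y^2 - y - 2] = -4*y - 1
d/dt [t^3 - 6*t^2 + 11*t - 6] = 3*t^2 - 12*t + 11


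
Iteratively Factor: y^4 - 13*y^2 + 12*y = (y - 1)*(y^3 + y^2 - 12*y) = (y - 1)*(y + 4)*(y^2 - 3*y) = (y - 3)*(y - 1)*(y + 4)*(y)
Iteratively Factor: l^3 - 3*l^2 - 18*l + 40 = (l + 4)*(l^2 - 7*l + 10) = (l - 5)*(l + 4)*(l - 2)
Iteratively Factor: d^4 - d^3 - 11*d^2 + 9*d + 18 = (d - 3)*(d^3 + 2*d^2 - 5*d - 6) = (d - 3)*(d + 1)*(d^2 + d - 6) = (d - 3)*(d - 2)*(d + 1)*(d + 3)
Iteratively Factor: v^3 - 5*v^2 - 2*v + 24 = (v - 4)*(v^2 - v - 6) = (v - 4)*(v - 3)*(v + 2)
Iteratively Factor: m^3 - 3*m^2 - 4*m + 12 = (m - 2)*(m^2 - m - 6) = (m - 2)*(m + 2)*(m - 3)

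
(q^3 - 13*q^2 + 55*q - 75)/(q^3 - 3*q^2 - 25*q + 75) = (q - 5)/(q + 5)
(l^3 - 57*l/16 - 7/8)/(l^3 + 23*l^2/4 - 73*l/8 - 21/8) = (4*l^2 - l - 14)/(2*(2*l^2 + 11*l - 21))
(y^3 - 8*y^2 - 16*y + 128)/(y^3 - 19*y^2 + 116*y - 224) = (y + 4)/(y - 7)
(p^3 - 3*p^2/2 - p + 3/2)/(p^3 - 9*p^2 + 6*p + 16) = (2*p^2 - 5*p + 3)/(2*(p^2 - 10*p + 16))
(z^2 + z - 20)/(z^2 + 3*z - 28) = (z + 5)/(z + 7)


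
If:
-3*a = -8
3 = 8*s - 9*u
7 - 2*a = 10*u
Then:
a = 8/3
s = 9/16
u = 1/6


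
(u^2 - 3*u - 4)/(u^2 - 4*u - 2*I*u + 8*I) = (u + 1)/(u - 2*I)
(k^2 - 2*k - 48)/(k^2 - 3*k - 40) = (k + 6)/(k + 5)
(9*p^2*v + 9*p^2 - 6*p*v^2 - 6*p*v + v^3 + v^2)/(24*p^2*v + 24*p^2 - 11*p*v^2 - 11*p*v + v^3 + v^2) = (3*p - v)/(8*p - v)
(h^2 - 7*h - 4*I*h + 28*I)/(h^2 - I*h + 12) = (h - 7)/(h + 3*I)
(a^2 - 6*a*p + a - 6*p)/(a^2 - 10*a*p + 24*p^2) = (-a - 1)/(-a + 4*p)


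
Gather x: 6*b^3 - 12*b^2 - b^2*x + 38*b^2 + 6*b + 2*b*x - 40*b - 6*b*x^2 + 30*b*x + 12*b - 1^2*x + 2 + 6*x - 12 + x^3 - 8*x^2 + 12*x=6*b^3 + 26*b^2 - 22*b + x^3 + x^2*(-6*b - 8) + x*(-b^2 + 32*b + 17) - 10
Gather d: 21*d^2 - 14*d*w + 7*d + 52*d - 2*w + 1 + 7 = 21*d^2 + d*(59 - 14*w) - 2*w + 8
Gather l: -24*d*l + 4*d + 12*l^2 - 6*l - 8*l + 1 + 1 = 4*d + 12*l^2 + l*(-24*d - 14) + 2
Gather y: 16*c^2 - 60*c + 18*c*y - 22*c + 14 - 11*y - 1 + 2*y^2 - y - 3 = 16*c^2 - 82*c + 2*y^2 + y*(18*c - 12) + 10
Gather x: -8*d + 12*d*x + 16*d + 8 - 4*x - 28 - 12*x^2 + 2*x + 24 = 8*d - 12*x^2 + x*(12*d - 2) + 4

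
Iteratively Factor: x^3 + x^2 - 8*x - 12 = (x + 2)*(x^2 - x - 6) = (x - 3)*(x + 2)*(x + 2)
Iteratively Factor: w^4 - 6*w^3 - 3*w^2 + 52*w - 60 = (w - 5)*(w^3 - w^2 - 8*w + 12) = (w - 5)*(w + 3)*(w^2 - 4*w + 4) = (w - 5)*(w - 2)*(w + 3)*(w - 2)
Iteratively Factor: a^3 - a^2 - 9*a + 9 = (a + 3)*(a^2 - 4*a + 3) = (a - 3)*(a + 3)*(a - 1)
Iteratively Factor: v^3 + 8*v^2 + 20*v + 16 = (v + 4)*(v^2 + 4*v + 4) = (v + 2)*(v + 4)*(v + 2)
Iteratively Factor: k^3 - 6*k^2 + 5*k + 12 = (k + 1)*(k^2 - 7*k + 12) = (k - 4)*(k + 1)*(k - 3)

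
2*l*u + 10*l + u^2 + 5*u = (2*l + u)*(u + 5)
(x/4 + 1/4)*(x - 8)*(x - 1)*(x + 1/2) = x^4/4 - 15*x^3/8 - 5*x^2/4 + 15*x/8 + 1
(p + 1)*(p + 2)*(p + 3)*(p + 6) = p^4 + 12*p^3 + 47*p^2 + 72*p + 36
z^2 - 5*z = z*(z - 5)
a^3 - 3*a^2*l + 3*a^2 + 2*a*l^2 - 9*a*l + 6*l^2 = (a + 3)*(a - 2*l)*(a - l)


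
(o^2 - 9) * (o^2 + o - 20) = o^4 + o^3 - 29*o^2 - 9*o + 180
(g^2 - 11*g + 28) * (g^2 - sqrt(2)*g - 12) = g^4 - 11*g^3 - sqrt(2)*g^3 + 11*sqrt(2)*g^2 + 16*g^2 - 28*sqrt(2)*g + 132*g - 336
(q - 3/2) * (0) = 0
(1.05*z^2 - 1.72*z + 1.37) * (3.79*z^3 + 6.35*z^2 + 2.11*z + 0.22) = 3.9795*z^5 + 0.1487*z^4 - 3.5142*z^3 + 5.3013*z^2 + 2.5123*z + 0.3014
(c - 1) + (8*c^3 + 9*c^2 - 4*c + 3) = 8*c^3 + 9*c^2 - 3*c + 2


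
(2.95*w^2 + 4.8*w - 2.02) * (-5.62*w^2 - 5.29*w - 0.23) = -16.579*w^4 - 42.5815*w^3 - 14.7181*w^2 + 9.5818*w + 0.4646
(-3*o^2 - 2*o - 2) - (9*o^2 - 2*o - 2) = -12*o^2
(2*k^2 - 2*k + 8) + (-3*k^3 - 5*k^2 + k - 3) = -3*k^3 - 3*k^2 - k + 5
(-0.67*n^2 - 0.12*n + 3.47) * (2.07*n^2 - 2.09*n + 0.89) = -1.3869*n^4 + 1.1519*n^3 + 6.8374*n^2 - 7.3591*n + 3.0883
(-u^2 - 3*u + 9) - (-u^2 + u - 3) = 12 - 4*u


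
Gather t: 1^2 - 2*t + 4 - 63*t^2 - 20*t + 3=-63*t^2 - 22*t + 8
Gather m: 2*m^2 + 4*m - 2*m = 2*m^2 + 2*m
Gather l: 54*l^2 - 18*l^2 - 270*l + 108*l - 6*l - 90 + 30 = 36*l^2 - 168*l - 60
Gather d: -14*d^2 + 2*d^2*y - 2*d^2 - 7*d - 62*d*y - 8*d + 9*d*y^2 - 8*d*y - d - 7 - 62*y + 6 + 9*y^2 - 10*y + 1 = d^2*(2*y - 16) + d*(9*y^2 - 70*y - 16) + 9*y^2 - 72*y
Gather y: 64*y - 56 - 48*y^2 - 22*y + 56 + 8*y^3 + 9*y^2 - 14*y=8*y^3 - 39*y^2 + 28*y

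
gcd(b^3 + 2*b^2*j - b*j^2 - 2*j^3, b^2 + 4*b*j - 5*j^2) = b - j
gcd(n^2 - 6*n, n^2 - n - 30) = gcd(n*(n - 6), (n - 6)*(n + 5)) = n - 6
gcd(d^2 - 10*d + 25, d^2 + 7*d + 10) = 1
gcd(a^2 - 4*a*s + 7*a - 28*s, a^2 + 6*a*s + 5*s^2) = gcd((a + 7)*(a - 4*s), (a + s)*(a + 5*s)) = 1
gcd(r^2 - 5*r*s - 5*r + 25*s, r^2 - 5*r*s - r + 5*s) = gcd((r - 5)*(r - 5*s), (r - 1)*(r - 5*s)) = r - 5*s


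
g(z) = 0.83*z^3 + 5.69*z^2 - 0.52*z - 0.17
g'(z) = 2.49*z^2 + 11.38*z - 0.52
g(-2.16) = 19.14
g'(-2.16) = -13.48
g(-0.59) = 1.95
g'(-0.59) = -6.37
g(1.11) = 7.40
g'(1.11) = 15.18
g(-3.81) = 38.50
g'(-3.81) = -7.73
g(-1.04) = 5.59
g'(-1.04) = -9.66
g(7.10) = 580.04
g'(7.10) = 205.80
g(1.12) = 7.55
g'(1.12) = 15.35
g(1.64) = 17.94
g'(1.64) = 24.84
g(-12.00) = -608.81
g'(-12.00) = 221.48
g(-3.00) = 30.19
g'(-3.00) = -12.25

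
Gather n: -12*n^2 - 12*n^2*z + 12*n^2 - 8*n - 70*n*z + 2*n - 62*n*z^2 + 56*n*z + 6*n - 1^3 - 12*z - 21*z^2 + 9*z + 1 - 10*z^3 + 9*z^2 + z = -12*n^2*z + n*(-62*z^2 - 14*z) - 10*z^3 - 12*z^2 - 2*z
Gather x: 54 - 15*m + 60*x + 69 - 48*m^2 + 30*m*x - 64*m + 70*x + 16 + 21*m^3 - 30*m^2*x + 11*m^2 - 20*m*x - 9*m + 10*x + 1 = 21*m^3 - 37*m^2 - 88*m + x*(-30*m^2 + 10*m + 140) + 140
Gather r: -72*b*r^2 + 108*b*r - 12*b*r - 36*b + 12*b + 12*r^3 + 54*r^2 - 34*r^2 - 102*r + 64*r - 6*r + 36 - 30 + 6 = -24*b + 12*r^3 + r^2*(20 - 72*b) + r*(96*b - 44) + 12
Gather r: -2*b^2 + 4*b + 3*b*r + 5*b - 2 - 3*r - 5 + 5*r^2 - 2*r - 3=-2*b^2 + 9*b + 5*r^2 + r*(3*b - 5) - 10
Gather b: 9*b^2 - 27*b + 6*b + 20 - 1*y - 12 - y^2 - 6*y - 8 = 9*b^2 - 21*b - y^2 - 7*y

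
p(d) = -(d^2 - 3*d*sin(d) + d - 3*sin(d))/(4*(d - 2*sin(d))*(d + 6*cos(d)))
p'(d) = -(-3*d*cos(d) + 2*d - 3*sin(d) - 3*cos(d) + 1)/(4*(d - 2*sin(d))*(d + 6*cos(d))) - (6*sin(d) - 1)*(d^2 - 3*d*sin(d) + d - 3*sin(d))/(4*(d - 2*sin(d))*(d + 6*cos(d))^2) - (2*cos(d) - 1)*(d^2 - 3*d*sin(d) + d - 3*sin(d))/(4*(d - 2*sin(d))^2*(d + 6*cos(d))) = ((d - 2*sin(d))*(d + 6*cos(d))*(3*d*cos(d) - 2*d + 3*sqrt(2)*sin(d + pi/4) - 1) - (d - 2*sin(d))*(6*sin(d) - 1)*(d^2 - 3*d*sin(d) + d - 3*sin(d)) - (d + 6*cos(d))*(2*cos(d) - 1)*(d^2 - 3*d*sin(d) + d - 3*sin(d)))/(4*(d - 2*sin(d))^2*(d + 6*cos(d))^2)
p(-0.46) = -0.06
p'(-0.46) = -0.06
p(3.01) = 0.32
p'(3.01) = 0.25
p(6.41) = -0.15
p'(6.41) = 0.01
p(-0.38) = -0.06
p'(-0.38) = -0.06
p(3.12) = 0.36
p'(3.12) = 0.31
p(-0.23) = -0.07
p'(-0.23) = -0.06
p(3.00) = 0.32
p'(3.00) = 0.24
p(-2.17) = 0.03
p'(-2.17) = 0.41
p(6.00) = -0.16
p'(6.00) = 0.03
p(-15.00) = -0.17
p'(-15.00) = -0.02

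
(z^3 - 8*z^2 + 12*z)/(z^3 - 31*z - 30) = z*(z - 2)/(z^2 + 6*z + 5)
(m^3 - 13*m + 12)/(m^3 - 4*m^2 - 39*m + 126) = (m^2 + 3*m - 4)/(m^2 - m - 42)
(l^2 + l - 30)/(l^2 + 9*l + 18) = (l - 5)/(l + 3)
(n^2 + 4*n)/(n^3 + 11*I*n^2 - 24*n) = (n + 4)/(n^2 + 11*I*n - 24)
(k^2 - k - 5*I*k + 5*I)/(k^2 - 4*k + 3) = (k - 5*I)/(k - 3)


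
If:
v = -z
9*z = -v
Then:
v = 0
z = 0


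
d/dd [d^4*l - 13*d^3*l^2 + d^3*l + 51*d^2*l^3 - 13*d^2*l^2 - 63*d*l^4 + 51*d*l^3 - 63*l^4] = l*(4*d^3 - 39*d^2*l + 3*d^2 + 102*d*l^2 - 26*d*l - 63*l^3 + 51*l^2)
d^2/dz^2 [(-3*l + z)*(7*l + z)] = 2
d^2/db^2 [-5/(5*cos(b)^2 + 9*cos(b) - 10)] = 5*(100*sin(b)^4 - 331*sin(b)^2 - 315*cos(b)/4 + 135*cos(3*b)/4 - 31)/(-5*sin(b)^2 + 9*cos(b) - 5)^3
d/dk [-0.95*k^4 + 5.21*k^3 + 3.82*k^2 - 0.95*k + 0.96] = -3.8*k^3 + 15.63*k^2 + 7.64*k - 0.95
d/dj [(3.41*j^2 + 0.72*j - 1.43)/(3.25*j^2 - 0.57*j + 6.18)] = (-4.2837*j^2 + 51.4426*j + 3.6345)/(10.5625*j^4 - 3.705*j^3 + 40.4949*j^2 - 7.0452*j + 38.1924)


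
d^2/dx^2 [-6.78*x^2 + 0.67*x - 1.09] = -13.5600000000000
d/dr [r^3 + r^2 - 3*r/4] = 3*r^2 + 2*r - 3/4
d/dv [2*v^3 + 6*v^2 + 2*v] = 6*v^2 + 12*v + 2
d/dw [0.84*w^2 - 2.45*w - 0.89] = 1.68*w - 2.45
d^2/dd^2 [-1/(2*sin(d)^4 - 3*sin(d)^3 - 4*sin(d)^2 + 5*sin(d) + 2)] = (-2*(-8*sin(d)*cos(d)^2 + 9*cos(d)^2 - 4)^2*cos(d)^2 - 64*sin(d)^8 + 150*sin(d)^7 + 127*sin(d)^6 - 434*sin(d)^5 - 36*sin(d)^4 + 370*sin(d)^3 - 3*sin(d)^2 - 86*sin(d) - 16)/(2*sin(d)^4 - 3*sin(d)^3 - 4*sin(d)^2 + 5*sin(d) + 2)^3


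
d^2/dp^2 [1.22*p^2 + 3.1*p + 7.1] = 2.44000000000000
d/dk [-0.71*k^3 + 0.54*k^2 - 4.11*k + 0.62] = -2.13*k^2 + 1.08*k - 4.11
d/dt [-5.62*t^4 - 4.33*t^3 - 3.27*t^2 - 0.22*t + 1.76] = -22.48*t^3 - 12.99*t^2 - 6.54*t - 0.22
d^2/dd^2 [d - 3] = 0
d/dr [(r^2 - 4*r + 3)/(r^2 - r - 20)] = (3*r^2 - 46*r + 83)/(r^4 - 2*r^3 - 39*r^2 + 40*r + 400)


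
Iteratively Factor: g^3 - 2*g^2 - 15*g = (g)*(g^2 - 2*g - 15) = g*(g - 5)*(g + 3)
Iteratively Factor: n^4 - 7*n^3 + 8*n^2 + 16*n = (n)*(n^3 - 7*n^2 + 8*n + 16) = n*(n + 1)*(n^2 - 8*n + 16) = n*(n - 4)*(n + 1)*(n - 4)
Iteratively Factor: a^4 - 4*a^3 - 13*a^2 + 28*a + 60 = (a - 3)*(a^3 - a^2 - 16*a - 20) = (a - 3)*(a + 2)*(a^2 - 3*a - 10) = (a - 3)*(a + 2)^2*(a - 5)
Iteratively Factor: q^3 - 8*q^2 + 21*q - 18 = (q - 3)*(q^2 - 5*q + 6) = (q - 3)*(q - 2)*(q - 3)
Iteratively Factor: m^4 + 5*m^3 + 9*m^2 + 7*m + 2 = (m + 2)*(m^3 + 3*m^2 + 3*m + 1) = (m + 1)*(m + 2)*(m^2 + 2*m + 1) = (m + 1)^2*(m + 2)*(m + 1)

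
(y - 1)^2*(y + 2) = y^3 - 3*y + 2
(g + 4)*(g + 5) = g^2 + 9*g + 20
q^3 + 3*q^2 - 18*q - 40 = (q - 4)*(q + 2)*(q + 5)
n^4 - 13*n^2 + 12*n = n*(n - 3)*(n - 1)*(n + 4)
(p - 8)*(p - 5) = p^2 - 13*p + 40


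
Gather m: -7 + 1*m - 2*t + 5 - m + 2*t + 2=0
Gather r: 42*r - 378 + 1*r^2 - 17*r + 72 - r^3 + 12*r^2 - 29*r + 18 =-r^3 + 13*r^2 - 4*r - 288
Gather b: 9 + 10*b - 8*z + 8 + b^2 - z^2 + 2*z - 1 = b^2 + 10*b - z^2 - 6*z + 16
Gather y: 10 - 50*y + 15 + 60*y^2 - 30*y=60*y^2 - 80*y + 25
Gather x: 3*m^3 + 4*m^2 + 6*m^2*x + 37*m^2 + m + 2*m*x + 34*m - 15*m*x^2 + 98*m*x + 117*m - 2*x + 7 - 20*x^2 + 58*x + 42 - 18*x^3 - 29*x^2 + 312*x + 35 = 3*m^3 + 41*m^2 + 152*m - 18*x^3 + x^2*(-15*m - 49) + x*(6*m^2 + 100*m + 368) + 84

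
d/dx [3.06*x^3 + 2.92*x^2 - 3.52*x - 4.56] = 9.18*x^2 + 5.84*x - 3.52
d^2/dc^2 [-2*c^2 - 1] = -4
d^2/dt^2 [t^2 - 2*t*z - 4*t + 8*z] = 2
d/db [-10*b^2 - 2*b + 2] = -20*b - 2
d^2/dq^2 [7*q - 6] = 0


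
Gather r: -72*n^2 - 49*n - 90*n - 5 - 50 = -72*n^2 - 139*n - 55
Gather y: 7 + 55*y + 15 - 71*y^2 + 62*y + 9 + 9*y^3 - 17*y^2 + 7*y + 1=9*y^3 - 88*y^2 + 124*y + 32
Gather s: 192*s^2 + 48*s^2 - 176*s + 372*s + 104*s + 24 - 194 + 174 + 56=240*s^2 + 300*s + 60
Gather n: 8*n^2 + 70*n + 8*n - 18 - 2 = 8*n^2 + 78*n - 20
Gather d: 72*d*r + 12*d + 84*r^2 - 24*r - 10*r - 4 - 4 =d*(72*r + 12) + 84*r^2 - 34*r - 8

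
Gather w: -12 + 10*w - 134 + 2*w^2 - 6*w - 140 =2*w^2 + 4*w - 286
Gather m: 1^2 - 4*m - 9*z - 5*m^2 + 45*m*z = -5*m^2 + m*(45*z - 4) - 9*z + 1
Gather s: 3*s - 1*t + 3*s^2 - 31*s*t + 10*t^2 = 3*s^2 + s*(3 - 31*t) + 10*t^2 - t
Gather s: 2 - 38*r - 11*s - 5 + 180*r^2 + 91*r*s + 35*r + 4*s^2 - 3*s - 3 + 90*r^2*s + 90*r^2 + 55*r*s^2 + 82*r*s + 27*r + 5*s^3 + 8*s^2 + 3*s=270*r^2 + 24*r + 5*s^3 + s^2*(55*r + 12) + s*(90*r^2 + 173*r - 11) - 6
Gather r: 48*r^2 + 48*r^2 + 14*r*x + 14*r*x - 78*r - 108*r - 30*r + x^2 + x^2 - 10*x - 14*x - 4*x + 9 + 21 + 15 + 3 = 96*r^2 + r*(28*x - 216) + 2*x^2 - 28*x + 48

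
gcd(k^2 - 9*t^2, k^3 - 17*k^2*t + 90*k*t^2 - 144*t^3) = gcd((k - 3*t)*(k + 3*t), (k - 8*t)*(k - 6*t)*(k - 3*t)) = -k + 3*t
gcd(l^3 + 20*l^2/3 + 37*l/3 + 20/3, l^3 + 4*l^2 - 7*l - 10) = l + 1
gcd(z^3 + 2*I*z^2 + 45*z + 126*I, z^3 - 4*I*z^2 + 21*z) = z^2 - 4*I*z + 21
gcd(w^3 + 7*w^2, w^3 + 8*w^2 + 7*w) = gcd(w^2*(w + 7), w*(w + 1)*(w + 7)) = w^2 + 7*w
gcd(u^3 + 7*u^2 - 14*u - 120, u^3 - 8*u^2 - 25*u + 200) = u + 5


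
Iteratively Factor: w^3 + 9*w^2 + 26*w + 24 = (w + 2)*(w^2 + 7*w + 12) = (w + 2)*(w + 4)*(w + 3)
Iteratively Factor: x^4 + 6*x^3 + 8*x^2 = (x + 2)*(x^3 + 4*x^2) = x*(x + 2)*(x^2 + 4*x) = x^2*(x + 2)*(x + 4)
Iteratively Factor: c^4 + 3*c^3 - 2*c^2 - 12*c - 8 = (c + 2)*(c^3 + c^2 - 4*c - 4) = (c + 2)^2*(c^2 - c - 2) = (c + 1)*(c + 2)^2*(c - 2)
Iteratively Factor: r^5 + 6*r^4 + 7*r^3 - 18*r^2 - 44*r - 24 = (r - 2)*(r^4 + 8*r^3 + 23*r^2 + 28*r + 12) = (r - 2)*(r + 3)*(r^3 + 5*r^2 + 8*r + 4) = (r - 2)*(r + 2)*(r + 3)*(r^2 + 3*r + 2) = (r - 2)*(r + 2)^2*(r + 3)*(r + 1)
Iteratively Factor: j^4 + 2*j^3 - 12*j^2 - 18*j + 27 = (j + 3)*(j^3 - j^2 - 9*j + 9) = (j - 1)*(j + 3)*(j^2 - 9) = (j - 3)*(j - 1)*(j + 3)*(j + 3)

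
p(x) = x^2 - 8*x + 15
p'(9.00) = 10.00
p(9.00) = 24.00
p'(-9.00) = -26.00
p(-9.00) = 168.00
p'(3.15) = -1.70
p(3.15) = -0.28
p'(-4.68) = -17.36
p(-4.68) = 74.34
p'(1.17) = -5.66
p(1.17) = 7.01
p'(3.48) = -1.04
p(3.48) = -0.73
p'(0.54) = -6.92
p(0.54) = 10.97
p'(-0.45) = -8.90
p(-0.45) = 18.80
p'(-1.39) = -10.78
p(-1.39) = 28.05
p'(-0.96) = -9.92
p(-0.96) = 23.60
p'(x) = 2*x - 8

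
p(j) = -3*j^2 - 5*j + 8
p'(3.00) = -23.00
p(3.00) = -34.00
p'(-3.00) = 13.00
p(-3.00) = -4.00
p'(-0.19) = -3.86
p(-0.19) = 8.84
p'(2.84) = -22.04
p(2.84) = -30.40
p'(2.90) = -22.40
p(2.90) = -31.73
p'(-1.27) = 2.62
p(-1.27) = 9.51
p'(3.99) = -28.94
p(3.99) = -59.71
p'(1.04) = -11.24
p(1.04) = -0.44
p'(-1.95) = 6.70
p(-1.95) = 6.34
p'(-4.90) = 24.40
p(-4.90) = -39.53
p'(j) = -6*j - 5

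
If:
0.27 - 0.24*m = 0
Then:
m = 1.12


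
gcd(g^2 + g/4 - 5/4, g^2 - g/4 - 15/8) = g + 5/4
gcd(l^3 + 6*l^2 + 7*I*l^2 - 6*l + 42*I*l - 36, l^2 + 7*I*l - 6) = l^2 + 7*I*l - 6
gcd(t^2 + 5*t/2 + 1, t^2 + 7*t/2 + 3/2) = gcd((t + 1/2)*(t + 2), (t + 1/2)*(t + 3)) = t + 1/2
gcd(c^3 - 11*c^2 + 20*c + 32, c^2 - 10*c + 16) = c - 8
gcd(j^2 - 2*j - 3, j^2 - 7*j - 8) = j + 1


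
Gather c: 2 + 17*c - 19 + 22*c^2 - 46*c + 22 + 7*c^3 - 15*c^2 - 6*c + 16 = 7*c^3 + 7*c^2 - 35*c + 21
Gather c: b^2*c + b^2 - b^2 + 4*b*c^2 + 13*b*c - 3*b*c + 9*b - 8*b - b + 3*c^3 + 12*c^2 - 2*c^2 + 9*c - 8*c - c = 3*c^3 + c^2*(4*b + 10) + c*(b^2 + 10*b)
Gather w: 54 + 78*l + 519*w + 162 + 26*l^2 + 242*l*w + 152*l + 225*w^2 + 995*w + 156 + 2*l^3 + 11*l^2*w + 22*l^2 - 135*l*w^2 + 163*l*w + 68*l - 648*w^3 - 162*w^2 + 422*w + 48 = 2*l^3 + 48*l^2 + 298*l - 648*w^3 + w^2*(63 - 135*l) + w*(11*l^2 + 405*l + 1936) + 420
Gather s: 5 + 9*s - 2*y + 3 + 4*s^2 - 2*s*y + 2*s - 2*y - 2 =4*s^2 + s*(11 - 2*y) - 4*y + 6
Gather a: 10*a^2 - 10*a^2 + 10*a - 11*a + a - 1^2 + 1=0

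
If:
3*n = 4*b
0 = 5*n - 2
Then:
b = 3/10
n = 2/5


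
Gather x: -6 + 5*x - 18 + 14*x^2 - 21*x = 14*x^2 - 16*x - 24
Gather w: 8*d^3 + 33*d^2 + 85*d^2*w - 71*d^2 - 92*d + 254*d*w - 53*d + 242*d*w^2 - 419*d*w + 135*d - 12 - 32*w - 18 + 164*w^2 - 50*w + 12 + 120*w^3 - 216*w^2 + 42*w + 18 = 8*d^3 - 38*d^2 - 10*d + 120*w^3 + w^2*(242*d - 52) + w*(85*d^2 - 165*d - 40)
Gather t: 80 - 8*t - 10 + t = 70 - 7*t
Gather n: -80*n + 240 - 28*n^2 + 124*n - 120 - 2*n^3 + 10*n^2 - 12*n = -2*n^3 - 18*n^2 + 32*n + 120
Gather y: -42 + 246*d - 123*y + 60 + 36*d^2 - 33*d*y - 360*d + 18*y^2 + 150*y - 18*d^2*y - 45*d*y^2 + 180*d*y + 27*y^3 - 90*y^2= 36*d^2 - 114*d + 27*y^3 + y^2*(-45*d - 72) + y*(-18*d^2 + 147*d + 27) + 18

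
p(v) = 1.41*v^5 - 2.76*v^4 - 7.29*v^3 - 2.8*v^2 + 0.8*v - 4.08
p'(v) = 7.05*v^4 - 11.04*v^3 - 21.87*v^2 - 5.6*v + 0.8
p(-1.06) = -4.76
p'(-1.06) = 4.21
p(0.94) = -12.98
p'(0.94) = -27.45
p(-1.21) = -5.81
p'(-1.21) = 10.23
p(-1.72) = -22.03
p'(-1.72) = 63.61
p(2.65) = -109.13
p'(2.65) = -25.40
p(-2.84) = -302.00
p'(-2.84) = 551.82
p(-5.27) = -6879.51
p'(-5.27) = 6476.67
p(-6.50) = -19412.43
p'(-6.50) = 14729.74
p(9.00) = 59612.64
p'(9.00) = 36385.82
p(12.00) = 280626.96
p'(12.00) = 123896.00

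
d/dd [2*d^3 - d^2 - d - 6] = 6*d^2 - 2*d - 1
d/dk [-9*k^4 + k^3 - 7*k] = -36*k^3 + 3*k^2 - 7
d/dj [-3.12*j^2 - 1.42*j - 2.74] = -6.24*j - 1.42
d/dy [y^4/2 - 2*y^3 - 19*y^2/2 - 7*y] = 2*y^3 - 6*y^2 - 19*y - 7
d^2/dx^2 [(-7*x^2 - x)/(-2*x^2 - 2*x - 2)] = 3*(-2*x^3 - 7*x^2 - x + 2)/(x^6 + 3*x^5 + 6*x^4 + 7*x^3 + 6*x^2 + 3*x + 1)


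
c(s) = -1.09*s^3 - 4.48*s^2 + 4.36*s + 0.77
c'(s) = -3.27*s^2 - 8.96*s + 4.36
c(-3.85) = -20.22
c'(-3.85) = -9.61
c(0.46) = 1.72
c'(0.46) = -0.45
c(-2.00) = -17.15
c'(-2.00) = 9.20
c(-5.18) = 9.48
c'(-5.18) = -36.97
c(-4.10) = -17.29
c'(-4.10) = -13.87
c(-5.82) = 38.53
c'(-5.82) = -54.26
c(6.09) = -385.03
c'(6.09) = -171.48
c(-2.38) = -20.29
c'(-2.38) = 7.16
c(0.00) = 0.77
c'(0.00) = 4.36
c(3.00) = -55.90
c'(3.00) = -51.95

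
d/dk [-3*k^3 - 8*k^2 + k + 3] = -9*k^2 - 16*k + 1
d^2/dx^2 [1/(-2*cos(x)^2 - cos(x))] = (4*(1 - cos(2*x))^2 - 15*cos(x)/2 + 9*cos(2*x)/2 + 3*cos(3*x)/2 - 27/2)/((2*cos(x) + 1)^3*cos(x)^3)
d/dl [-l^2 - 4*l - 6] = -2*l - 4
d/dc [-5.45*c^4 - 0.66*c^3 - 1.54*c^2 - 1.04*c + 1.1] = -21.8*c^3 - 1.98*c^2 - 3.08*c - 1.04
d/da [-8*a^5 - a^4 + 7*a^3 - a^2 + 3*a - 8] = -40*a^4 - 4*a^3 + 21*a^2 - 2*a + 3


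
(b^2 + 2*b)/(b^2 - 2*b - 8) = b/(b - 4)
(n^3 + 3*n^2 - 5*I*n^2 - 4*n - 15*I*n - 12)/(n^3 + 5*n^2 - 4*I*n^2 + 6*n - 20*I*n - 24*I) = (n - I)/(n + 2)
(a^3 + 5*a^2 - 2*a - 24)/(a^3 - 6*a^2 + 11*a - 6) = (a^2 + 7*a + 12)/(a^2 - 4*a + 3)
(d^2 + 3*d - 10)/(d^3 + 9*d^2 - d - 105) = (d - 2)/(d^2 + 4*d - 21)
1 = 1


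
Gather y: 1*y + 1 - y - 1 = 0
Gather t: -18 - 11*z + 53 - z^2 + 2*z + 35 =-z^2 - 9*z + 70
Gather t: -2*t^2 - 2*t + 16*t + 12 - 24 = -2*t^2 + 14*t - 12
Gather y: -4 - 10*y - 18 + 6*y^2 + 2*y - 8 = 6*y^2 - 8*y - 30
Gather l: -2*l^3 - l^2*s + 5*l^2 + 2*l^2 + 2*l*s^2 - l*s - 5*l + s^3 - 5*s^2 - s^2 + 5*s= -2*l^3 + l^2*(7 - s) + l*(2*s^2 - s - 5) + s^3 - 6*s^2 + 5*s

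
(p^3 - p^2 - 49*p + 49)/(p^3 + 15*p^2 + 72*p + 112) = (p^2 - 8*p + 7)/(p^2 + 8*p + 16)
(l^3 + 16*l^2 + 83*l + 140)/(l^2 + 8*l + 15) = (l^2 + 11*l + 28)/(l + 3)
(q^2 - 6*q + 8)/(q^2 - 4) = (q - 4)/(q + 2)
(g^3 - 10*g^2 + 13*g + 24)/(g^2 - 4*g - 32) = (g^2 - 2*g - 3)/(g + 4)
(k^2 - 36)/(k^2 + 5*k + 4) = (k^2 - 36)/(k^2 + 5*k + 4)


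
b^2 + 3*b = b*(b + 3)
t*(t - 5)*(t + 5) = t^3 - 25*t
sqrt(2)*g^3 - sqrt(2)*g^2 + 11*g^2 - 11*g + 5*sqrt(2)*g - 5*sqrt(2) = (g - 1)*(g + 5*sqrt(2))*(sqrt(2)*g + 1)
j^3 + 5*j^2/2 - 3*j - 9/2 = (j - 3/2)*(j + 1)*(j + 3)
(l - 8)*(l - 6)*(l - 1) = l^3 - 15*l^2 + 62*l - 48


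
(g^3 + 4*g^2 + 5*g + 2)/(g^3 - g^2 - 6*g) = (g^2 + 2*g + 1)/(g*(g - 3))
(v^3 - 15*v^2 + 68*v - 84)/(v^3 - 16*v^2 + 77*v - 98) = (v - 6)/(v - 7)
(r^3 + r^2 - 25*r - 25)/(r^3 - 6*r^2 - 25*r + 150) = (r + 1)/(r - 6)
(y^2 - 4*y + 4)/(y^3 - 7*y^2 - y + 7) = (y^2 - 4*y + 4)/(y^3 - 7*y^2 - y + 7)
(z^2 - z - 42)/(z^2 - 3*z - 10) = (-z^2 + z + 42)/(-z^2 + 3*z + 10)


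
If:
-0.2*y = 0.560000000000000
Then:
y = -2.80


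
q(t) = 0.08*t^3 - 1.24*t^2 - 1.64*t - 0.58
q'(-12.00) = 62.68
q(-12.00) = -297.70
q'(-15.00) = 89.56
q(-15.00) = -524.98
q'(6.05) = -7.86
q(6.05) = -38.17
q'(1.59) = -4.98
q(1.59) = -6.00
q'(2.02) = -5.67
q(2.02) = -8.29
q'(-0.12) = -1.34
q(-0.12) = -0.40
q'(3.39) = -7.29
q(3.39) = -17.27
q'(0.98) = -3.84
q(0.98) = -3.30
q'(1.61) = -5.01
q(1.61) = -6.10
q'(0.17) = -2.05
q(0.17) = -0.89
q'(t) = 0.24*t^2 - 2.48*t - 1.64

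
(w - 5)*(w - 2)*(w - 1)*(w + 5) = w^4 - 3*w^3 - 23*w^2 + 75*w - 50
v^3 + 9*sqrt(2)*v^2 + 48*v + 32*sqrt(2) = (v + sqrt(2))*(v + 4*sqrt(2))^2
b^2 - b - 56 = (b - 8)*(b + 7)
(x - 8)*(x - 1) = x^2 - 9*x + 8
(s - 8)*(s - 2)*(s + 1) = s^3 - 9*s^2 + 6*s + 16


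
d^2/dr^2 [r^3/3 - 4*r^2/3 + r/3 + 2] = 2*r - 8/3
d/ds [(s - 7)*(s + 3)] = 2*s - 4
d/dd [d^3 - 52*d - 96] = 3*d^2 - 52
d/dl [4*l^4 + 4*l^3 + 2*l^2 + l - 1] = 16*l^3 + 12*l^2 + 4*l + 1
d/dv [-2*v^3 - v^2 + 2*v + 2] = -6*v^2 - 2*v + 2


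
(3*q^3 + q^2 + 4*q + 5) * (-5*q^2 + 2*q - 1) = -15*q^5 + q^4 - 21*q^3 - 18*q^2 + 6*q - 5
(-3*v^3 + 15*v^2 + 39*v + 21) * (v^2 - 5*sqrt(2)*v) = -3*v^5 + 15*v^4 + 15*sqrt(2)*v^4 - 75*sqrt(2)*v^3 + 39*v^3 - 195*sqrt(2)*v^2 + 21*v^2 - 105*sqrt(2)*v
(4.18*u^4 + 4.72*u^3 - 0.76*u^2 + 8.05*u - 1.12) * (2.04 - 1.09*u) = -4.5562*u^5 + 3.3824*u^4 + 10.4572*u^3 - 10.3249*u^2 + 17.6428*u - 2.2848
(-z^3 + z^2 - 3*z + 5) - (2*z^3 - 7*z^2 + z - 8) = -3*z^3 + 8*z^2 - 4*z + 13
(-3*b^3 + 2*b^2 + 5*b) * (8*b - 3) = -24*b^4 + 25*b^3 + 34*b^2 - 15*b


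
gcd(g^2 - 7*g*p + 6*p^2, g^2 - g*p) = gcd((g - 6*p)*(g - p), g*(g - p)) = -g + p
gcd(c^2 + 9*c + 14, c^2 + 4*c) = 1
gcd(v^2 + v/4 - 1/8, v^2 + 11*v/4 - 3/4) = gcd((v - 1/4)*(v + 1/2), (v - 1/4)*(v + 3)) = v - 1/4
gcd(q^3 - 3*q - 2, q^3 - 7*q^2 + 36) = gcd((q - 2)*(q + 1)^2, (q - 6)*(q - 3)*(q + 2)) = 1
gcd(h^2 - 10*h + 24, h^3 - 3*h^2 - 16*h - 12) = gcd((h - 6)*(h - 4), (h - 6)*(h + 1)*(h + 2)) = h - 6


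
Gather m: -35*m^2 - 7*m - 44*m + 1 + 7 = -35*m^2 - 51*m + 8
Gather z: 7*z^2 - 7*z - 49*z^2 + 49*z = -42*z^2 + 42*z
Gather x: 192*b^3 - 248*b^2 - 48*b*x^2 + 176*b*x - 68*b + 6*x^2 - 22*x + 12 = 192*b^3 - 248*b^2 - 68*b + x^2*(6 - 48*b) + x*(176*b - 22) + 12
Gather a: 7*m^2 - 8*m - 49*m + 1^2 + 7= 7*m^2 - 57*m + 8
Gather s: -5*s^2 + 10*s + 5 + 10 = -5*s^2 + 10*s + 15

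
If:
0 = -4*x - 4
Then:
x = -1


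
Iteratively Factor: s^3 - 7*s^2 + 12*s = (s - 4)*(s^2 - 3*s) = (s - 4)*(s - 3)*(s)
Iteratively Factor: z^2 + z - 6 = (z - 2)*(z + 3)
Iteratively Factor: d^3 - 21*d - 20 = (d + 1)*(d^2 - d - 20) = (d - 5)*(d + 1)*(d + 4)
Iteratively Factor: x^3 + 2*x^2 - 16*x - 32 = (x + 2)*(x^2 - 16) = (x - 4)*(x + 2)*(x + 4)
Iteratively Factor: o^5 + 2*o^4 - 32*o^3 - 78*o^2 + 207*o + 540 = (o - 5)*(o^4 + 7*o^3 + 3*o^2 - 63*o - 108) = (o - 5)*(o - 3)*(o^3 + 10*o^2 + 33*o + 36) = (o - 5)*(o - 3)*(o + 3)*(o^2 + 7*o + 12) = (o - 5)*(o - 3)*(o + 3)^2*(o + 4)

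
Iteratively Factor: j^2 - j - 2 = (j - 2)*(j + 1)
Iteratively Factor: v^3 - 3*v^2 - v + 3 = (v - 3)*(v^2 - 1) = (v - 3)*(v - 1)*(v + 1)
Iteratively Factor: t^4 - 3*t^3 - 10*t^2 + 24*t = (t - 2)*(t^3 - t^2 - 12*t) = (t - 4)*(t - 2)*(t^2 + 3*t) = t*(t - 4)*(t - 2)*(t + 3)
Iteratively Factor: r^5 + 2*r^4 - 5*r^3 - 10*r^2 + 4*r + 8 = (r + 1)*(r^4 + r^3 - 6*r^2 - 4*r + 8) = (r + 1)*(r + 2)*(r^3 - r^2 - 4*r + 4) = (r - 2)*(r + 1)*(r + 2)*(r^2 + r - 2) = (r - 2)*(r - 1)*(r + 1)*(r + 2)*(r + 2)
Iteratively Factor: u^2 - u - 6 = (u - 3)*(u + 2)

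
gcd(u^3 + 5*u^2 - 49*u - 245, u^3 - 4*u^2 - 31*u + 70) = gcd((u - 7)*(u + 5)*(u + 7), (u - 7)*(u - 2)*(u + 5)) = u^2 - 2*u - 35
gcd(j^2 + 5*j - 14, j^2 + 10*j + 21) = j + 7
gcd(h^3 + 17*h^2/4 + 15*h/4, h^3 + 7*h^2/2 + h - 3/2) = h + 3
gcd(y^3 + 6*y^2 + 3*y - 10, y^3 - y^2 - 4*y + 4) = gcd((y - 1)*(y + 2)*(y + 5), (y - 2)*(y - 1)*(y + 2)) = y^2 + y - 2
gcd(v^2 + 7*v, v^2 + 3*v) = v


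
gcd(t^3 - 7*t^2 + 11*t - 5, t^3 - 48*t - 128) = 1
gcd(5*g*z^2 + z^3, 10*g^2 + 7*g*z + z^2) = 5*g + z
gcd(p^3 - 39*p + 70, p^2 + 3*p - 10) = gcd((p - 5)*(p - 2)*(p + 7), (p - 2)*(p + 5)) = p - 2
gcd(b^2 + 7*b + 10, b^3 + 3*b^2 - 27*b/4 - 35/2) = b + 2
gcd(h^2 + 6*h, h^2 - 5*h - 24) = 1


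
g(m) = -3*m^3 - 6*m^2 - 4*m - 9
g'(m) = -9*m^2 - 12*m - 4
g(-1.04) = -7.96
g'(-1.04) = -1.25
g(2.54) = -107.03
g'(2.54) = -92.54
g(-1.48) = -6.50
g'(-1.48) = -5.95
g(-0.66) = -8.11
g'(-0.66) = -0.00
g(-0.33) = -8.23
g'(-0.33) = -1.02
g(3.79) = -273.66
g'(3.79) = -178.76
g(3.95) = -303.30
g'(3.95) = -191.82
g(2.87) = -140.82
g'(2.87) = -112.57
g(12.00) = -6105.00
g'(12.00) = -1444.00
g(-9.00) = 1728.00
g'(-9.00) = -625.00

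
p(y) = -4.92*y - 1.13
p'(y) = -4.92000000000000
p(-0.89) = 3.25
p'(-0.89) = -4.92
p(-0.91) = 3.35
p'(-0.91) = -4.92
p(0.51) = -3.64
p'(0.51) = -4.92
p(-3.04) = 13.83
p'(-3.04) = -4.92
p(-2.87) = 12.99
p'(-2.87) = -4.92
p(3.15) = -16.63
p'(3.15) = -4.92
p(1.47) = -8.36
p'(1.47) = -4.92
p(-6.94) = 33.01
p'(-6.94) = -4.92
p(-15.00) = 72.67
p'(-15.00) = -4.92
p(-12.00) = 57.91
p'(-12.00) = -4.92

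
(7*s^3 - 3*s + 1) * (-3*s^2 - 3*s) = -21*s^5 - 21*s^4 + 9*s^3 + 6*s^2 - 3*s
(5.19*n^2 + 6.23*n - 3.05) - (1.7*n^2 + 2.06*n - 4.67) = 3.49*n^2 + 4.17*n + 1.62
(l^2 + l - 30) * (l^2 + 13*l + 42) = l^4 + 14*l^3 + 25*l^2 - 348*l - 1260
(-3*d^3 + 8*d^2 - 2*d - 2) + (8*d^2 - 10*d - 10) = -3*d^3 + 16*d^2 - 12*d - 12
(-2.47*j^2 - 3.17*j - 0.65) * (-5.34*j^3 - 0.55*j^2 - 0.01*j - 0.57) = 13.1898*j^5 + 18.2863*j^4 + 5.2392*j^3 + 1.7971*j^2 + 1.8134*j + 0.3705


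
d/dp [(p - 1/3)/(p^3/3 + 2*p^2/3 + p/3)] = (-6*p^2 + 3*p + 1)/(p^2*(p^3 + 3*p^2 + 3*p + 1))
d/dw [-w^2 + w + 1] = 1 - 2*w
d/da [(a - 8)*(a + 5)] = 2*a - 3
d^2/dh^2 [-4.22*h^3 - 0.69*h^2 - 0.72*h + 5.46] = -25.32*h - 1.38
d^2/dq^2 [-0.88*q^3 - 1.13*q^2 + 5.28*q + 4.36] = -5.28*q - 2.26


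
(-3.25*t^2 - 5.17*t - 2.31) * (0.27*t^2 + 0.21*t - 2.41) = -0.8775*t^4 - 2.0784*t^3 + 6.1231*t^2 + 11.9746*t + 5.5671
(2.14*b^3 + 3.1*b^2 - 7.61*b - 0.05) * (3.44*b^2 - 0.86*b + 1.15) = 7.3616*b^5 + 8.8236*b^4 - 26.3834*b^3 + 9.9376*b^2 - 8.7085*b - 0.0575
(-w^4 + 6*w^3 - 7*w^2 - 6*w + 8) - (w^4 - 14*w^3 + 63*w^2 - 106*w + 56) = -2*w^4 + 20*w^3 - 70*w^2 + 100*w - 48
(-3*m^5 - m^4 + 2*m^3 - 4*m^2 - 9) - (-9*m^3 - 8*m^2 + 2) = -3*m^5 - m^4 + 11*m^3 + 4*m^2 - 11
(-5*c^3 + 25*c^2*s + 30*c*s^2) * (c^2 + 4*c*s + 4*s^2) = -5*c^5 + 5*c^4*s + 110*c^3*s^2 + 220*c^2*s^3 + 120*c*s^4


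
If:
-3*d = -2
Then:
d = 2/3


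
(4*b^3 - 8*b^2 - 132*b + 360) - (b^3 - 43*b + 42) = 3*b^3 - 8*b^2 - 89*b + 318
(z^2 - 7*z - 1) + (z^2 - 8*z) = 2*z^2 - 15*z - 1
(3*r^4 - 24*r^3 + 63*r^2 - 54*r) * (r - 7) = 3*r^5 - 45*r^4 + 231*r^3 - 495*r^2 + 378*r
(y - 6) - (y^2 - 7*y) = -y^2 + 8*y - 6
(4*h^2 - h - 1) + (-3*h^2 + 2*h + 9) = h^2 + h + 8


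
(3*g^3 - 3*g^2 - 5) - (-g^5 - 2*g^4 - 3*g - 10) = g^5 + 2*g^4 + 3*g^3 - 3*g^2 + 3*g + 5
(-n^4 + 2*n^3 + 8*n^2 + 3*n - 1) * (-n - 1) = n^5 - n^4 - 10*n^3 - 11*n^2 - 2*n + 1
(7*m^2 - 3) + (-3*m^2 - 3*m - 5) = 4*m^2 - 3*m - 8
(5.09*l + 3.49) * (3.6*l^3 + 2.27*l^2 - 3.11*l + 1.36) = 18.324*l^4 + 24.1183*l^3 - 7.9076*l^2 - 3.9315*l + 4.7464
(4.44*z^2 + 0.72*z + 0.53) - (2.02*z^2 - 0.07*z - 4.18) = 2.42*z^2 + 0.79*z + 4.71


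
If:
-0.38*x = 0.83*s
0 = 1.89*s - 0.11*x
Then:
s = 0.00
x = 0.00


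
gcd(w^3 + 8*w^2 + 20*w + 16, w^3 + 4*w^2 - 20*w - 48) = w + 2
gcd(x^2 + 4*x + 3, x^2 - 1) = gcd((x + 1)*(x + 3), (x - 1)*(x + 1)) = x + 1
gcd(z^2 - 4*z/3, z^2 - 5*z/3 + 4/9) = z - 4/3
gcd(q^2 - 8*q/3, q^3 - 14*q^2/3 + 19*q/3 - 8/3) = q - 8/3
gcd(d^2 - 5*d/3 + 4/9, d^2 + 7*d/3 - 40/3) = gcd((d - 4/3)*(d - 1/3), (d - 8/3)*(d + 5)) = 1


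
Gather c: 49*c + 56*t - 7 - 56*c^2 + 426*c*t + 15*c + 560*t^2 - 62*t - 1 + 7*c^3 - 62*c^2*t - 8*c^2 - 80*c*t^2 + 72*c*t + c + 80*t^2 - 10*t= 7*c^3 + c^2*(-62*t - 64) + c*(-80*t^2 + 498*t + 65) + 640*t^2 - 16*t - 8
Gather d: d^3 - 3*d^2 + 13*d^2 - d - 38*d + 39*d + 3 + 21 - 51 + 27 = d^3 + 10*d^2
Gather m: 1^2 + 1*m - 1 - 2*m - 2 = -m - 2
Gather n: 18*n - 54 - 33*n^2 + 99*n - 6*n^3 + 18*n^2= -6*n^3 - 15*n^2 + 117*n - 54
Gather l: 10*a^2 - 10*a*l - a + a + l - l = 10*a^2 - 10*a*l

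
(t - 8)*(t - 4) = t^2 - 12*t + 32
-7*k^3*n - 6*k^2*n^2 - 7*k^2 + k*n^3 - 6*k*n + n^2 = (-7*k + n)*(k + n)*(k*n + 1)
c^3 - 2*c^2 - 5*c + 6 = (c - 3)*(c - 1)*(c + 2)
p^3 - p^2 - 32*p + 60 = (p - 5)*(p - 2)*(p + 6)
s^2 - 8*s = s*(s - 8)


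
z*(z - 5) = z^2 - 5*z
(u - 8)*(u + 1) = u^2 - 7*u - 8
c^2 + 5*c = c*(c + 5)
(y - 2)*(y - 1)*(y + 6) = y^3 + 3*y^2 - 16*y + 12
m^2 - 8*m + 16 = (m - 4)^2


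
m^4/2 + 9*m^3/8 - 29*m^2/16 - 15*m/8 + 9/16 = (m/2 + 1/2)*(m - 3/2)*(m - 1/4)*(m + 3)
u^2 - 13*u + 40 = (u - 8)*(u - 5)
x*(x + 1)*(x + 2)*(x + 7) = x^4 + 10*x^3 + 23*x^2 + 14*x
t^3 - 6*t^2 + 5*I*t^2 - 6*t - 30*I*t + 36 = (t - 6)*(t + 2*I)*(t + 3*I)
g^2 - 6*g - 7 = (g - 7)*(g + 1)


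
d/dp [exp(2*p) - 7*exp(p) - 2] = (2*exp(p) - 7)*exp(p)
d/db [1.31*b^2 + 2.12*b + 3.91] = 2.62*b + 2.12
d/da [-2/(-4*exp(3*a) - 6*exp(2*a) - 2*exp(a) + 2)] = (-6*exp(2*a) - 6*exp(a) - 1)*exp(a)/(2*exp(3*a) + 3*exp(2*a) + exp(a) - 1)^2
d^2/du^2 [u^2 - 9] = 2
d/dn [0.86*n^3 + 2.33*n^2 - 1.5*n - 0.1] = 2.58*n^2 + 4.66*n - 1.5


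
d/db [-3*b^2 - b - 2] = -6*b - 1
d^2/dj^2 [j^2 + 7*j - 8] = 2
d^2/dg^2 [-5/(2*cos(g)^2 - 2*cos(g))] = 5*((1 - cos(2*g))^2 + 15*cos(g)/4 + 3*cos(2*g)/2 - 3*cos(3*g)/4 - 9/2)/(2*(cos(g) - 1)^3*cos(g)^3)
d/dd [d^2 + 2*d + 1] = 2*d + 2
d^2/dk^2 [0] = 0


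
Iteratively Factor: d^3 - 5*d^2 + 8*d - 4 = (d - 2)*(d^2 - 3*d + 2) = (d - 2)*(d - 1)*(d - 2)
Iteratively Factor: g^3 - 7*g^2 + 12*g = (g - 3)*(g^2 - 4*g) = g*(g - 3)*(g - 4)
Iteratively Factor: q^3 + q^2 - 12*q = (q)*(q^2 + q - 12) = q*(q + 4)*(q - 3)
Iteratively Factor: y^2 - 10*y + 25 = (y - 5)*(y - 5)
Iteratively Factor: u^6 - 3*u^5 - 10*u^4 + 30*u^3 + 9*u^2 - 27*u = (u - 3)*(u^5 - 10*u^3 + 9*u) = (u - 3)*(u + 1)*(u^4 - u^3 - 9*u^2 + 9*u) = (u - 3)^2*(u + 1)*(u^3 + 2*u^2 - 3*u) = (u - 3)^2*(u + 1)*(u + 3)*(u^2 - u) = (u - 3)^2*(u - 1)*(u + 1)*(u + 3)*(u)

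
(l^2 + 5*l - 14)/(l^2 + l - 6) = (l + 7)/(l + 3)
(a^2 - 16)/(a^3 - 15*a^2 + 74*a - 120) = (a + 4)/(a^2 - 11*a + 30)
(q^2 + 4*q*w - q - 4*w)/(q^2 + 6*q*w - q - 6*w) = (q + 4*w)/(q + 6*w)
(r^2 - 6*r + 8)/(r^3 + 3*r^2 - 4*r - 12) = (r - 4)/(r^2 + 5*r + 6)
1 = 1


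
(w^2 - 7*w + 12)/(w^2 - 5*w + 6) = (w - 4)/(w - 2)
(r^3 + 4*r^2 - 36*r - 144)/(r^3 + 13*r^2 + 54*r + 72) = (r - 6)/(r + 3)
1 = 1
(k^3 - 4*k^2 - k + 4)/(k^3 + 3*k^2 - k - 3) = (k - 4)/(k + 3)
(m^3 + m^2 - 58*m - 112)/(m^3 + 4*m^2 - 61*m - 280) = (m + 2)/(m + 5)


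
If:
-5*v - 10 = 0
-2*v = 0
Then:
No Solution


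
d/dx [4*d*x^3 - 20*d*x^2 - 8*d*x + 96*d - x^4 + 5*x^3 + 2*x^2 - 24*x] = 12*d*x^2 - 40*d*x - 8*d - 4*x^3 + 15*x^2 + 4*x - 24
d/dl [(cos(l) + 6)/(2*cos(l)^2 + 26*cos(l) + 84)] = sin(l)/(2*(cos(l) + 7)^2)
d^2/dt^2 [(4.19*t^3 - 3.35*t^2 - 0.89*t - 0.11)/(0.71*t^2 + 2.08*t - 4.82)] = (3.5527136788005e-15*t^5 - 1.4210854715202e-14*t^4 + 73.93053*t^3 - 321.16251*t^2 + 564.8133*t - 175.20734)/(0.357911*t^6 + 3.145584*t^5 + 1.925946*t^4 - 33.710144*t^3 - 13.074732*t^2 + 144.970176*t - 111.980168)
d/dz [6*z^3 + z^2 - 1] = 2*z*(9*z + 1)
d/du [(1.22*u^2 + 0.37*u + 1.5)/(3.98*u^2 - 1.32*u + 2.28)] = (-3.083*u^2 - 6.3768*u + 2.8236)/(15.8404*u^4 - 10.5072*u^3 + 19.8912*u^2 - 6.0192*u + 5.1984)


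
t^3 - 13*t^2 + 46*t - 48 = (t - 8)*(t - 3)*(t - 2)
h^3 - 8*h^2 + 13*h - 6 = (h - 6)*(h - 1)^2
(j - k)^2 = j^2 - 2*j*k + k^2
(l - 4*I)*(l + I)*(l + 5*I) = l^3 + 2*I*l^2 + 19*l + 20*I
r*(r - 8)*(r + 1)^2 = r^4 - 6*r^3 - 15*r^2 - 8*r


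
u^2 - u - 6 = (u - 3)*(u + 2)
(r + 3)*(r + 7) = r^2 + 10*r + 21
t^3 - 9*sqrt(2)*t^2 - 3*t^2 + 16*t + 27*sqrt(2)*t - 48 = (t - 3)*(t - 8*sqrt(2))*(t - sqrt(2))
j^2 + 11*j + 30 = (j + 5)*(j + 6)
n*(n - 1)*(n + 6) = n^3 + 5*n^2 - 6*n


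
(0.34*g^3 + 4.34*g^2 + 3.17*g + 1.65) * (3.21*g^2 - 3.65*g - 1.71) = 1.0914*g^5 + 12.6904*g^4 - 6.2467*g^3 - 13.6954*g^2 - 11.4432*g - 2.8215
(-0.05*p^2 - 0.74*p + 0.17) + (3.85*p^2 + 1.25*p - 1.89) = 3.8*p^2 + 0.51*p - 1.72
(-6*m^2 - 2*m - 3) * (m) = -6*m^3 - 2*m^2 - 3*m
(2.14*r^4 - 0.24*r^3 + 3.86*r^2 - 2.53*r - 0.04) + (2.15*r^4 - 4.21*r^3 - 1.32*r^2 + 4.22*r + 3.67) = 4.29*r^4 - 4.45*r^3 + 2.54*r^2 + 1.69*r + 3.63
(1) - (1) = 0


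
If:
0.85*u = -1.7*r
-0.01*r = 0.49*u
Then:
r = 0.00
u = 0.00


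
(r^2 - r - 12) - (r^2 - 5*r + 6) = 4*r - 18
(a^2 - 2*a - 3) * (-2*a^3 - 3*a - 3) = -2*a^5 + 4*a^4 + 3*a^3 + 3*a^2 + 15*a + 9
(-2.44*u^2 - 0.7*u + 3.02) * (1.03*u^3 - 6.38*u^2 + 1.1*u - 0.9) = -2.5132*u^5 + 14.8462*u^4 + 4.8926*u^3 - 17.8416*u^2 + 3.952*u - 2.718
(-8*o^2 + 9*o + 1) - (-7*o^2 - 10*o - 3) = -o^2 + 19*o + 4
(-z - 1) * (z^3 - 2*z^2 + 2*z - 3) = -z^4 + z^3 + z + 3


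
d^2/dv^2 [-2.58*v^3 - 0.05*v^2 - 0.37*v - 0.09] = -15.48*v - 0.1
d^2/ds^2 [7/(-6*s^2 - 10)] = 21*(5 - 9*s^2)/(3*s^2 + 5)^3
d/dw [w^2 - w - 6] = 2*w - 1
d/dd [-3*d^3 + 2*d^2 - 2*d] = -9*d^2 + 4*d - 2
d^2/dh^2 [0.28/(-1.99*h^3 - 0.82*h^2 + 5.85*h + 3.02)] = ((3.3432*h + 0.4592)*(1.99*h^3 + 0.82*h^2 - 5.85*h - 3.02) - 0.28*(5.97*h^2 + 1.64*h - 5.85)*(11.94*h^2 + 3.28*h - 11.7))/(1.99*h^3 + 0.82*h^2 - 5.85*h - 3.02)^3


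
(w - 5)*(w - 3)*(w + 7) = w^3 - w^2 - 41*w + 105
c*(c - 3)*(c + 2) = c^3 - c^2 - 6*c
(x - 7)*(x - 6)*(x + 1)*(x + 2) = x^4 - 10*x^3 + 5*x^2 + 100*x + 84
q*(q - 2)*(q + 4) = q^3 + 2*q^2 - 8*q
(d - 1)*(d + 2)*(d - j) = d^3 - d^2*j + d^2 - d*j - 2*d + 2*j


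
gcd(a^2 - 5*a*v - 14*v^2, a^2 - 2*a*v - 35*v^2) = -a + 7*v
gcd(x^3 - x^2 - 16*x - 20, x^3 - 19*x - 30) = x^2 - 3*x - 10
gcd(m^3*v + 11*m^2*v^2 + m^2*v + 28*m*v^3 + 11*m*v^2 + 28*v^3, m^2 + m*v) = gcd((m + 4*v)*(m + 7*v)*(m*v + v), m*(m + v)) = 1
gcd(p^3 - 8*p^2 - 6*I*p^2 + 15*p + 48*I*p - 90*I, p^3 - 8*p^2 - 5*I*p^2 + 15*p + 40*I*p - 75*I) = p^2 - 8*p + 15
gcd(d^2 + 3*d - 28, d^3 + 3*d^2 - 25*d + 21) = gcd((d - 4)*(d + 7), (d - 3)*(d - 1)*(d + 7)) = d + 7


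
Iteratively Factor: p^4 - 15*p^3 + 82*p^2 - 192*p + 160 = (p - 2)*(p^3 - 13*p^2 + 56*p - 80) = (p - 4)*(p - 2)*(p^2 - 9*p + 20) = (p - 4)^2*(p - 2)*(p - 5)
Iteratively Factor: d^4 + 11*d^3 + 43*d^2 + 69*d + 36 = (d + 3)*(d^3 + 8*d^2 + 19*d + 12) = (d + 3)*(d + 4)*(d^2 + 4*d + 3) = (d + 1)*(d + 3)*(d + 4)*(d + 3)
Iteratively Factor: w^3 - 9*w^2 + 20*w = (w - 5)*(w^2 - 4*w) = w*(w - 5)*(w - 4)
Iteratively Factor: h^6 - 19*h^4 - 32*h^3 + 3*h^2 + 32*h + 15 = (h + 1)*(h^5 - h^4 - 18*h^3 - 14*h^2 + 17*h + 15) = (h + 1)*(h + 3)*(h^4 - 4*h^3 - 6*h^2 + 4*h + 5) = (h - 1)*(h + 1)*(h + 3)*(h^3 - 3*h^2 - 9*h - 5) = (h - 5)*(h - 1)*(h + 1)*(h + 3)*(h^2 + 2*h + 1) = (h - 5)*(h - 1)*(h + 1)^2*(h + 3)*(h + 1)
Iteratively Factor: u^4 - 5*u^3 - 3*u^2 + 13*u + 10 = (u - 2)*(u^3 - 3*u^2 - 9*u - 5) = (u - 2)*(u + 1)*(u^2 - 4*u - 5) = (u - 5)*(u - 2)*(u + 1)*(u + 1)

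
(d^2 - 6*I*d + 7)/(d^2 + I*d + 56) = (d + I)/(d + 8*I)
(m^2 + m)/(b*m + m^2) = (m + 1)/(b + m)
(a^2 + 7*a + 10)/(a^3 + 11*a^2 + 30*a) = (a + 2)/(a*(a + 6))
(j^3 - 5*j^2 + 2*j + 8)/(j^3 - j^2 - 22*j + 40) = (j + 1)/(j + 5)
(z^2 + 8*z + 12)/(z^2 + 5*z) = (z^2 + 8*z + 12)/(z*(z + 5))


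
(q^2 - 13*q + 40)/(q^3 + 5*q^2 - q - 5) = (q^2 - 13*q + 40)/(q^3 + 5*q^2 - q - 5)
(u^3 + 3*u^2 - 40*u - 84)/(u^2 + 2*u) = u + 1 - 42/u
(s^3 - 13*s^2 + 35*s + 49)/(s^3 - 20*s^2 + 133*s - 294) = (s + 1)/(s - 6)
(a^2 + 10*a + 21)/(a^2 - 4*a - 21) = (a + 7)/(a - 7)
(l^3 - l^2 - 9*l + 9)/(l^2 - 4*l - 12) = (-l^3 + l^2 + 9*l - 9)/(-l^2 + 4*l + 12)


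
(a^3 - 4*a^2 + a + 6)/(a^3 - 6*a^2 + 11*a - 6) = (a + 1)/(a - 1)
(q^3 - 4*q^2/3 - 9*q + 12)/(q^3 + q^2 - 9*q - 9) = (q - 4/3)/(q + 1)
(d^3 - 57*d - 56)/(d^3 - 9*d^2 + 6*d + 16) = (d + 7)/(d - 2)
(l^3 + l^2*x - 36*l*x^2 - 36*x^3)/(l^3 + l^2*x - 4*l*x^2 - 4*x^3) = (-l^2 + 36*x^2)/(-l^2 + 4*x^2)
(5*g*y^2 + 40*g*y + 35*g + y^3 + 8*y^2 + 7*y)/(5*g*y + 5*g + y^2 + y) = y + 7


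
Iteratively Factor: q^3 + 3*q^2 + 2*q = (q + 2)*(q^2 + q) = q*(q + 2)*(q + 1)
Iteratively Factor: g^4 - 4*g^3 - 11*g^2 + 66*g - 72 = (g - 3)*(g^3 - g^2 - 14*g + 24) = (g - 3)*(g + 4)*(g^2 - 5*g + 6) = (g - 3)*(g - 2)*(g + 4)*(g - 3)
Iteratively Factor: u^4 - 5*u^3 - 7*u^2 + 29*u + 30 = (u + 2)*(u^3 - 7*u^2 + 7*u + 15) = (u - 3)*(u + 2)*(u^2 - 4*u - 5) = (u - 5)*(u - 3)*(u + 2)*(u + 1)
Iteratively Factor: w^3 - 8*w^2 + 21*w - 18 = (w - 3)*(w^2 - 5*w + 6) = (w - 3)^2*(w - 2)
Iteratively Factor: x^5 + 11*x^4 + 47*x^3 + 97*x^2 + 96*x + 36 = (x + 3)*(x^4 + 8*x^3 + 23*x^2 + 28*x + 12) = (x + 3)^2*(x^3 + 5*x^2 + 8*x + 4) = (x + 1)*(x + 3)^2*(x^2 + 4*x + 4) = (x + 1)*(x + 2)*(x + 3)^2*(x + 2)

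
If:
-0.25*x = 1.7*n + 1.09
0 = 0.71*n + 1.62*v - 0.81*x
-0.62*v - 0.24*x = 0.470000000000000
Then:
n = -0.48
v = -0.34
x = -1.09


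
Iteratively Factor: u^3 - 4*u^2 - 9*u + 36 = (u + 3)*(u^2 - 7*u + 12) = (u - 3)*(u + 3)*(u - 4)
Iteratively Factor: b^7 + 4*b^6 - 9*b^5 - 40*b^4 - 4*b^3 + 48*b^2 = (b + 2)*(b^6 + 2*b^5 - 13*b^4 - 14*b^3 + 24*b^2) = (b - 1)*(b + 2)*(b^5 + 3*b^4 - 10*b^3 - 24*b^2) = b*(b - 1)*(b + 2)*(b^4 + 3*b^3 - 10*b^2 - 24*b) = b*(b - 1)*(b + 2)^2*(b^3 + b^2 - 12*b) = b^2*(b - 1)*(b + 2)^2*(b^2 + b - 12) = b^2*(b - 1)*(b + 2)^2*(b + 4)*(b - 3)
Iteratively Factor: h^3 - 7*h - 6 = (h - 3)*(h^2 + 3*h + 2) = (h - 3)*(h + 2)*(h + 1)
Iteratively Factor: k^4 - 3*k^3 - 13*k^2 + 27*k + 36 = (k - 3)*(k^3 - 13*k - 12) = (k - 3)*(k + 3)*(k^2 - 3*k - 4) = (k - 4)*(k - 3)*(k + 3)*(k + 1)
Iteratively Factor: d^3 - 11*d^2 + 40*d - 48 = (d - 4)*(d^2 - 7*d + 12) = (d - 4)^2*(d - 3)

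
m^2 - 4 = (m - 2)*(m + 2)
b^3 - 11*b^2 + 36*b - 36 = (b - 6)*(b - 3)*(b - 2)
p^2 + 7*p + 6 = (p + 1)*(p + 6)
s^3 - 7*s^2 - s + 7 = (s - 7)*(s - 1)*(s + 1)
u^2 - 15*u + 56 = (u - 8)*(u - 7)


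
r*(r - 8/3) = r^2 - 8*r/3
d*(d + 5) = d^2 + 5*d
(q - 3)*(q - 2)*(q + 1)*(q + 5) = q^4 + q^3 - 19*q^2 + 11*q + 30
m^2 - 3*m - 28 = (m - 7)*(m + 4)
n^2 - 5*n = n*(n - 5)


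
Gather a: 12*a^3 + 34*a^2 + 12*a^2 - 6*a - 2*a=12*a^3 + 46*a^2 - 8*a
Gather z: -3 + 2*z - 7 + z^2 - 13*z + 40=z^2 - 11*z + 30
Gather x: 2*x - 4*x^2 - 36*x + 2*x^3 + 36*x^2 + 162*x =2*x^3 + 32*x^2 + 128*x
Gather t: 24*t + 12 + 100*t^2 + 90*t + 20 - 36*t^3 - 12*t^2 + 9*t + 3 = -36*t^3 + 88*t^2 + 123*t + 35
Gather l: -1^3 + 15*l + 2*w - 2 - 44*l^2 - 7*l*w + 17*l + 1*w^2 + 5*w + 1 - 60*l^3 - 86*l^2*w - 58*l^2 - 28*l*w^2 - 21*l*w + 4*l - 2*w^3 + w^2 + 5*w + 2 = -60*l^3 + l^2*(-86*w - 102) + l*(-28*w^2 - 28*w + 36) - 2*w^3 + 2*w^2 + 12*w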